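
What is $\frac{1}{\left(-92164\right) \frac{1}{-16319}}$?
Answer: $\frac{16319}{92164} \approx 0.17706$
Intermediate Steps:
$\frac{1}{\left(-92164\right) \frac{1}{-16319}} = \frac{1}{\left(-92164\right) \left(- \frac{1}{16319}\right)} = \frac{1}{\frac{92164}{16319}} = \frac{16319}{92164}$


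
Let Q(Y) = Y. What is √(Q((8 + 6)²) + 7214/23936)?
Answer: √439325645/1496 ≈ 14.011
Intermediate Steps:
√(Q((8 + 6)²) + 7214/23936) = √((8 + 6)² + 7214/23936) = √(14² + 7214*(1/23936)) = √(196 + 3607/11968) = √(2349335/11968) = √439325645/1496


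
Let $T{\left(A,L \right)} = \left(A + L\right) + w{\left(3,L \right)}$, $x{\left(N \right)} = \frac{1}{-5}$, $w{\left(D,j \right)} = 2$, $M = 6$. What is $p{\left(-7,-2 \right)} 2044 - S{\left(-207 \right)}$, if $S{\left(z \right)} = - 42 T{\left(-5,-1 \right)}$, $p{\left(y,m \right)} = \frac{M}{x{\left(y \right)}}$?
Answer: $-61488$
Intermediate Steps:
$x{\left(N \right)} = - \frac{1}{5}$
$T{\left(A,L \right)} = 2 + A + L$ ($T{\left(A,L \right)} = \left(A + L\right) + 2 = 2 + A + L$)
$p{\left(y,m \right)} = -30$ ($p{\left(y,m \right)} = \frac{6}{- \frac{1}{5}} = 6 \left(-5\right) = -30$)
$S{\left(z \right)} = 168$ ($S{\left(z \right)} = - 42 \left(2 - 5 - 1\right) = \left(-42\right) \left(-4\right) = 168$)
$p{\left(-7,-2 \right)} 2044 - S{\left(-207 \right)} = \left(-30\right) 2044 - 168 = -61320 - 168 = -61488$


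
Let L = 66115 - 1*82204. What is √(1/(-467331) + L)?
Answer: 2*I*√878452415725065/467331 ≈ 126.84*I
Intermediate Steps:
L = -16089 (L = 66115 - 82204 = -16089)
√(1/(-467331) + L) = √(1/(-467331) - 16089) = √(-1/467331 - 16089) = √(-7518888460/467331) = 2*I*√878452415725065/467331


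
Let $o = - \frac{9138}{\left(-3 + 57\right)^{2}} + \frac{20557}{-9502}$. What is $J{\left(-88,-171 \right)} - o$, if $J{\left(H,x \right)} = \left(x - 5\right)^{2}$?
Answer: $\frac{35767690730}{1154493} \approx 30981.0$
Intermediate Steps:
$J{\left(H,x \right)} = \left(-5 + x\right)^{2}$
$o = - \frac{6115562}{1154493}$ ($o = - \frac{9138}{54^{2}} + 20557 \left(- \frac{1}{9502}\right) = - \frac{9138}{2916} - \frac{20557}{9502} = \left(-9138\right) \frac{1}{2916} - \frac{20557}{9502} = - \frac{1523}{486} - \frac{20557}{9502} = - \frac{6115562}{1154493} \approx -5.2972$)
$J{\left(-88,-171 \right)} - o = \left(-5 - 171\right)^{2} - - \frac{6115562}{1154493} = \left(-176\right)^{2} + \frac{6115562}{1154493} = 30976 + \frac{6115562}{1154493} = \frac{35767690730}{1154493}$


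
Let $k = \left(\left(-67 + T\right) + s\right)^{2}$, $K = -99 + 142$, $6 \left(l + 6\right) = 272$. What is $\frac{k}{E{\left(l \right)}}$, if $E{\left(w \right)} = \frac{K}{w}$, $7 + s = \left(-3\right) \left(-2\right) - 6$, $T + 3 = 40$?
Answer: $\frac{161542}{129} \approx 1252.3$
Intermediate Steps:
$T = 37$ ($T = -3 + 40 = 37$)
$l = \frac{118}{3}$ ($l = -6 + \frac{1}{6} \cdot 272 = -6 + \frac{136}{3} = \frac{118}{3} \approx 39.333$)
$s = -7$ ($s = -7 - 0 = -7 + \left(6 - 6\right) = -7 + 0 = -7$)
$K = 43$
$k = 1369$ ($k = \left(\left(-67 + 37\right) - 7\right)^{2} = \left(-30 - 7\right)^{2} = \left(-37\right)^{2} = 1369$)
$E{\left(w \right)} = \frac{43}{w}$
$\frac{k}{E{\left(l \right)}} = \frac{1369}{43 \frac{1}{\frac{118}{3}}} = \frac{1369}{43 \cdot \frac{3}{118}} = \frac{1369}{\frac{129}{118}} = 1369 \cdot \frac{118}{129} = \frac{161542}{129}$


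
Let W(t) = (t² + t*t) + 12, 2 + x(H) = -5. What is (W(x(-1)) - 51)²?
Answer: 3481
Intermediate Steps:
x(H) = -7 (x(H) = -2 - 5 = -7)
W(t) = 12 + 2*t² (W(t) = (t² + t²) + 12 = 2*t² + 12 = 12 + 2*t²)
(W(x(-1)) - 51)² = ((12 + 2*(-7)²) - 51)² = ((12 + 2*49) - 51)² = ((12 + 98) - 51)² = (110 - 51)² = 59² = 3481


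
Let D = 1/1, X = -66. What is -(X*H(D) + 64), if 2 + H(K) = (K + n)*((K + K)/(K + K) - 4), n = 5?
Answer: -1384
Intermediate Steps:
D = 1
H(K) = -17 - 3*K (H(K) = -2 + (K + 5)*((K + K)/(K + K) - 4) = -2 + (5 + K)*((2*K)/((2*K)) - 4) = -2 + (5 + K)*((2*K)*(1/(2*K)) - 4) = -2 + (5 + K)*(1 - 4) = -2 + (5 + K)*(-3) = -2 + (-15 - 3*K) = -17 - 3*K)
-(X*H(D) + 64) = -(-66*(-17 - 3*1) + 64) = -(-66*(-17 - 3) + 64) = -(-66*(-20) + 64) = -(1320 + 64) = -1*1384 = -1384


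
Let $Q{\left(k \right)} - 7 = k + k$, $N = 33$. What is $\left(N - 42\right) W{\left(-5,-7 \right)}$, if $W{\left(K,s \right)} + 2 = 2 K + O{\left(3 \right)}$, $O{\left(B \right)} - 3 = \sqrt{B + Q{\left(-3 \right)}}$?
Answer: $63$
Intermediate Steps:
$Q{\left(k \right)} = 7 + 2 k$ ($Q{\left(k \right)} = 7 + \left(k + k\right) = 7 + 2 k$)
$O{\left(B \right)} = 3 + \sqrt{1 + B}$ ($O{\left(B \right)} = 3 + \sqrt{B + \left(7 + 2 \left(-3\right)\right)} = 3 + \sqrt{B + \left(7 - 6\right)} = 3 + \sqrt{B + 1} = 3 + \sqrt{1 + B}$)
$W{\left(K,s \right)} = 3 + 2 K$ ($W{\left(K,s \right)} = -2 + \left(2 K + \left(3 + \sqrt{1 + 3}\right)\right) = -2 + \left(2 K + \left(3 + \sqrt{4}\right)\right) = -2 + \left(2 K + \left(3 + 2\right)\right) = -2 + \left(2 K + 5\right) = -2 + \left(5 + 2 K\right) = 3 + 2 K$)
$\left(N - 42\right) W{\left(-5,-7 \right)} = \left(33 - 42\right) \left(3 + 2 \left(-5\right)\right) = - 9 \left(3 - 10\right) = \left(-9\right) \left(-7\right) = 63$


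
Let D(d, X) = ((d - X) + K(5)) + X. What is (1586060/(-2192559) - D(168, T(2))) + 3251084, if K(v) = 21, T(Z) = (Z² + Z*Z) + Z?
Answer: 7127777504245/2192559 ≈ 3.2509e+6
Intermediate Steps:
T(Z) = Z + 2*Z² (T(Z) = (Z² + Z²) + Z = 2*Z² + Z = Z + 2*Z²)
D(d, X) = 21 + d (D(d, X) = ((d - X) + 21) + X = (21 + d - X) + X = 21 + d)
(1586060/(-2192559) - D(168, T(2))) + 3251084 = (1586060/(-2192559) - (21 + 168)) + 3251084 = (1586060*(-1/2192559) - 1*189) + 3251084 = (-1586060/2192559 - 189) + 3251084 = -415979711/2192559 + 3251084 = 7127777504245/2192559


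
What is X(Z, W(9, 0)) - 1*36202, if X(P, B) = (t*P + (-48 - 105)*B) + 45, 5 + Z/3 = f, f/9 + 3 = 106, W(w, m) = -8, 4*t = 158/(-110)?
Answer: -3951887/110 ≈ -35926.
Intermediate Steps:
t = -79/220 (t = (158/(-110))/4 = (158*(-1/110))/4 = (¼)*(-79/55) = -79/220 ≈ -0.35909)
f = 927 (f = -27 + 9*106 = -27 + 954 = 927)
Z = 2766 (Z = -15 + 3*927 = -15 + 2781 = 2766)
X(P, B) = 45 - 153*B - 79*P/220 (X(P, B) = (-79*P/220 + (-48 - 105)*B) + 45 = (-79*P/220 - 153*B) + 45 = (-153*B - 79*P/220) + 45 = 45 - 153*B - 79*P/220)
X(Z, W(9, 0)) - 1*36202 = (45 - 153*(-8) - 79/220*2766) - 1*36202 = (45 + 1224 - 109257/110) - 36202 = 30333/110 - 36202 = -3951887/110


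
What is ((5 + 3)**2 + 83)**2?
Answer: 21609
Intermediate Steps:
((5 + 3)**2 + 83)**2 = (8**2 + 83)**2 = (64 + 83)**2 = 147**2 = 21609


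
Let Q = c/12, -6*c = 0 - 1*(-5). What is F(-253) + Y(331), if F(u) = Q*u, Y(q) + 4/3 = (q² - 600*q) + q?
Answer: -6385807/72 ≈ -88692.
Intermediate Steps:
c = -⅚ (c = -(0 - 1*(-5))/6 = -(0 + 5)/6 = -⅙*5 = -⅚ ≈ -0.83333)
Q = -5/72 (Q = -⅚/12 = -⅚*1/12 = -5/72 ≈ -0.069444)
Y(q) = -4/3 + q² - 599*q (Y(q) = -4/3 + ((q² - 600*q) + q) = -4/3 + (q² - 599*q) = -4/3 + q² - 599*q)
F(u) = -5*u/72
F(-253) + Y(331) = -5/72*(-253) + (-4/3 + 331² - 599*331) = 1265/72 + (-4/3 + 109561 - 198269) = 1265/72 - 266128/3 = -6385807/72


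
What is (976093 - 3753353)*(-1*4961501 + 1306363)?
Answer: 10151268561880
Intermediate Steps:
(976093 - 3753353)*(-1*4961501 + 1306363) = -2777260*(-4961501 + 1306363) = -2777260*(-3655138) = 10151268561880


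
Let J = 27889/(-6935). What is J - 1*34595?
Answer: -239944214/6935 ≈ -34599.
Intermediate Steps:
J = -27889/6935 (J = 27889*(-1/6935) = -27889/6935 ≈ -4.0215)
J - 1*34595 = -27889/6935 - 1*34595 = -27889/6935 - 34595 = -239944214/6935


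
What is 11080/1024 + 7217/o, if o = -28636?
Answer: 9684271/916352 ≈ 10.568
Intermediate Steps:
11080/1024 + 7217/o = 11080/1024 + 7217/(-28636) = 11080*(1/1024) + 7217*(-1/28636) = 1385/128 - 7217/28636 = 9684271/916352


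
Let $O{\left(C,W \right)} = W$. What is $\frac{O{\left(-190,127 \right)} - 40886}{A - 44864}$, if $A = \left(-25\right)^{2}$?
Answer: $\frac{40759}{44239} \approx 0.92134$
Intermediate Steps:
$A = 625$
$\frac{O{\left(-190,127 \right)} - 40886}{A - 44864} = \frac{127 - 40886}{625 - 44864} = - \frac{40759}{-44239} = \left(-40759\right) \left(- \frac{1}{44239}\right) = \frac{40759}{44239}$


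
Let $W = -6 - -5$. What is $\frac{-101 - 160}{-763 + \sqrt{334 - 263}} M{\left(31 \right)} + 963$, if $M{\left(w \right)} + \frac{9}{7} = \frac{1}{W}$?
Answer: $\frac{280052595}{291049} - \frac{2088 \sqrt{71}}{2037343} \approx 962.21$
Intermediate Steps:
$W = -1$ ($W = -6 + 5 = -1$)
$M{\left(w \right)} = - \frac{16}{7}$ ($M{\left(w \right)} = - \frac{9}{7} + \frac{1}{-1} = - \frac{9}{7} - 1 = - \frac{16}{7}$)
$\frac{-101 - 160}{-763 + \sqrt{334 - 263}} M{\left(31 \right)} + 963 = \frac{-101 - 160}{-763 + \sqrt{334 - 263}} \left(- \frac{16}{7}\right) + 963 = - \frac{261}{-763 + \sqrt{71}} \left(- \frac{16}{7}\right) + 963 = \frac{4176}{7 \left(-763 + \sqrt{71}\right)} + 963 = 963 + \frac{4176}{7 \left(-763 + \sqrt{71}\right)}$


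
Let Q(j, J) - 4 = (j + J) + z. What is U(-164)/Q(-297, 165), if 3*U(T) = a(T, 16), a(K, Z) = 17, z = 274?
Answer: 17/438 ≈ 0.038813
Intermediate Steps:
U(T) = 17/3 (U(T) = (⅓)*17 = 17/3)
Q(j, J) = 278 + J + j (Q(j, J) = 4 + ((j + J) + 274) = 4 + ((J + j) + 274) = 4 + (274 + J + j) = 278 + J + j)
U(-164)/Q(-297, 165) = 17/(3*(278 + 165 - 297)) = (17/3)/146 = (17/3)*(1/146) = 17/438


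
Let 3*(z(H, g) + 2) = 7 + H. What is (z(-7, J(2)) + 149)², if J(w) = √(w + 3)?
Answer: 21609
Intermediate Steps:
J(w) = √(3 + w)
z(H, g) = ⅓ + H/3 (z(H, g) = -2 + (7 + H)/3 = -2 + (7/3 + H/3) = ⅓ + H/3)
(z(-7, J(2)) + 149)² = ((⅓ + (⅓)*(-7)) + 149)² = ((⅓ - 7/3) + 149)² = (-2 + 149)² = 147² = 21609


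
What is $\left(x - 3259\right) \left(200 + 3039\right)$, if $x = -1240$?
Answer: $-14572261$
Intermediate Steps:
$\left(x - 3259\right) \left(200 + 3039\right) = \left(-1240 - 3259\right) \left(200 + 3039\right) = \left(-4499\right) 3239 = -14572261$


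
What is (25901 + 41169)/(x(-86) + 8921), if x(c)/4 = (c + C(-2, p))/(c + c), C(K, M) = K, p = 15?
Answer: 2884010/383691 ≈ 7.5165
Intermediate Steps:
x(c) = 2*(-2 + c)/c (x(c) = 4*((c - 2)/(c + c)) = 4*((-2 + c)/((2*c))) = 4*((-2 + c)*(1/(2*c))) = 4*((-2 + c)/(2*c)) = 2*(-2 + c)/c)
(25901 + 41169)/(x(-86) + 8921) = (25901 + 41169)/((2 - 4/(-86)) + 8921) = 67070/((2 - 4*(-1/86)) + 8921) = 67070/((2 + 2/43) + 8921) = 67070/(88/43 + 8921) = 67070/(383691/43) = 67070*(43/383691) = 2884010/383691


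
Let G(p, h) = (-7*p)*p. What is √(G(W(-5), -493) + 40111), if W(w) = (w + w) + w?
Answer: 2*√9634 ≈ 196.31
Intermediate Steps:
W(w) = 3*w (W(w) = 2*w + w = 3*w)
G(p, h) = -7*p²
√(G(W(-5), -493) + 40111) = √(-7*(3*(-5))² + 40111) = √(-7*(-15)² + 40111) = √(-7*225 + 40111) = √(-1575 + 40111) = √38536 = 2*√9634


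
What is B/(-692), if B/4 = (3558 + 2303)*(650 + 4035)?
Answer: -27458785/173 ≈ -1.5872e+5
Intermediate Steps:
B = 109835140 (B = 4*((3558 + 2303)*(650 + 4035)) = 4*(5861*4685) = 4*27458785 = 109835140)
B/(-692) = 109835140/(-692) = 109835140*(-1/692) = -27458785/173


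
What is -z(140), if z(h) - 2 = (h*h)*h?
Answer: -2744002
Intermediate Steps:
z(h) = 2 + h³ (z(h) = 2 + (h*h)*h = 2 + h²*h = 2 + h³)
-z(140) = -(2 + 140³) = -(2 + 2744000) = -1*2744002 = -2744002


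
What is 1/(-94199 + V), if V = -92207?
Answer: -1/186406 ≈ -5.3646e-6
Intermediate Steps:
1/(-94199 + V) = 1/(-94199 - 92207) = 1/(-186406) = -1/186406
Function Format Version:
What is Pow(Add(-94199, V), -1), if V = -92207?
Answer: Rational(-1, 186406) ≈ -5.3646e-6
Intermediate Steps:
Pow(Add(-94199, V), -1) = Pow(Add(-94199, -92207), -1) = Pow(-186406, -1) = Rational(-1, 186406)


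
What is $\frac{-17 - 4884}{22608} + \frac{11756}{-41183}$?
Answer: $- \frac{467617531}{931065264} \approx -0.50224$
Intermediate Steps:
$\frac{-17 - 4884}{22608} + \frac{11756}{-41183} = \left(-17 - 4884\right) \frac{1}{22608} + 11756 \left(- \frac{1}{41183}\right) = \left(-4901\right) \frac{1}{22608} - \frac{11756}{41183} = - \frac{4901}{22608} - \frac{11756}{41183} = - \frac{467617531}{931065264}$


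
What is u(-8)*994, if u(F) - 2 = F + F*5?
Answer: -45724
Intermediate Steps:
u(F) = 2 + 6*F (u(F) = 2 + (F + F*5) = 2 + (F + 5*F) = 2 + 6*F)
u(-8)*994 = (2 + 6*(-8))*994 = (2 - 48)*994 = -46*994 = -45724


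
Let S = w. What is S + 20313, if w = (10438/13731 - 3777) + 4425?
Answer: 287825929/13731 ≈ 20962.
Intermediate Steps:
w = 8908126/13731 (w = (10438*(1/13731) - 3777) + 4425 = (10438/13731 - 3777) + 4425 = -51851549/13731 + 4425 = 8908126/13731 ≈ 648.76)
S = 8908126/13731 ≈ 648.76
S + 20313 = 8908126/13731 + 20313 = 287825929/13731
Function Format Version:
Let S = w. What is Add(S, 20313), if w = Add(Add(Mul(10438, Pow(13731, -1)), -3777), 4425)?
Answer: Rational(287825929, 13731) ≈ 20962.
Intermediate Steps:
w = Rational(8908126, 13731) (w = Add(Add(Mul(10438, Rational(1, 13731)), -3777), 4425) = Add(Add(Rational(10438, 13731), -3777), 4425) = Add(Rational(-51851549, 13731), 4425) = Rational(8908126, 13731) ≈ 648.76)
S = Rational(8908126, 13731) ≈ 648.76
Add(S, 20313) = Add(Rational(8908126, 13731), 20313) = Rational(287825929, 13731)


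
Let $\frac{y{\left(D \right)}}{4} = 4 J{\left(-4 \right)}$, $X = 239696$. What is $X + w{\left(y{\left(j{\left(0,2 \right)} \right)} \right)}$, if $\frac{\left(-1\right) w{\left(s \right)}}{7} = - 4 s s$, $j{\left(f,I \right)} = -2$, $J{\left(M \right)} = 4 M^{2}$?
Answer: $29599824$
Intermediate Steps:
$y{\left(D \right)} = 1024$ ($y{\left(D \right)} = 4 \cdot 4 \cdot 4 \left(-4\right)^{2} = 4 \cdot 4 \cdot 4 \cdot 16 = 4 \cdot 4 \cdot 64 = 4 \cdot 256 = 1024$)
$w{\left(s \right)} = 28 s^{2}$ ($w{\left(s \right)} = - 7 - 4 s s = - 7 \left(- 4 s^{2}\right) = 28 s^{2}$)
$X + w{\left(y{\left(j{\left(0,2 \right)} \right)} \right)} = 239696 + 28 \cdot 1024^{2} = 239696 + 28 \cdot 1048576 = 239696 + 29360128 = 29599824$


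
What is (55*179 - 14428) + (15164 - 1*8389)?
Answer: 2192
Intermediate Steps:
(55*179 - 14428) + (15164 - 1*8389) = (9845 - 14428) + (15164 - 8389) = -4583 + 6775 = 2192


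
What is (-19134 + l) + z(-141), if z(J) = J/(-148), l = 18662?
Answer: -69715/148 ≈ -471.05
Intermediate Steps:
z(J) = -J/148 (z(J) = J*(-1/148) = -J/148)
(-19134 + l) + z(-141) = (-19134 + 18662) - 1/148*(-141) = -472 + 141/148 = -69715/148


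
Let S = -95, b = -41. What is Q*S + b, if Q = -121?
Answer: 11454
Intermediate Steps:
Q*S + b = -121*(-95) - 41 = 11495 - 41 = 11454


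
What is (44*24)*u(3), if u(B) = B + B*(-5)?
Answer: -12672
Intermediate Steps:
u(B) = -4*B (u(B) = B - 5*B = -4*B)
(44*24)*u(3) = (44*24)*(-4*3) = 1056*(-12) = -12672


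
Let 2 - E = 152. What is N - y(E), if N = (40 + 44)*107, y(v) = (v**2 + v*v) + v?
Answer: -35862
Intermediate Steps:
E = -150 (E = 2 - 1*152 = 2 - 152 = -150)
y(v) = v + 2*v**2 (y(v) = (v**2 + v**2) + v = 2*v**2 + v = v + 2*v**2)
N = 8988 (N = 84*107 = 8988)
N - y(E) = 8988 - (-150)*(1 + 2*(-150)) = 8988 - (-150)*(1 - 300) = 8988 - (-150)*(-299) = 8988 - 1*44850 = 8988 - 44850 = -35862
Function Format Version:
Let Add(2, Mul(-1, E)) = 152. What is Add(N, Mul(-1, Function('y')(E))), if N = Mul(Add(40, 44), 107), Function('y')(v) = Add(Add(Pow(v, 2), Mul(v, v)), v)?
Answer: -35862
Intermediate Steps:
E = -150 (E = Add(2, Mul(-1, 152)) = Add(2, -152) = -150)
Function('y')(v) = Add(v, Mul(2, Pow(v, 2))) (Function('y')(v) = Add(Add(Pow(v, 2), Pow(v, 2)), v) = Add(Mul(2, Pow(v, 2)), v) = Add(v, Mul(2, Pow(v, 2))))
N = 8988 (N = Mul(84, 107) = 8988)
Add(N, Mul(-1, Function('y')(E))) = Add(8988, Mul(-1, Mul(-150, Add(1, Mul(2, -150))))) = Add(8988, Mul(-1, Mul(-150, Add(1, -300)))) = Add(8988, Mul(-1, Mul(-150, -299))) = Add(8988, Mul(-1, 44850)) = Add(8988, -44850) = -35862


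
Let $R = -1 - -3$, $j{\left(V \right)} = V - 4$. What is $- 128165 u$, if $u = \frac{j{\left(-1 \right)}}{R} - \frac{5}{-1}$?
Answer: $- \frac{640825}{2} \approx -3.2041 \cdot 10^{5}$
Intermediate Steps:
$j{\left(V \right)} = -4 + V$
$R = 2$ ($R = -1 + 3 = 2$)
$u = \frac{5}{2}$ ($u = \frac{-4 - 1}{2} - \frac{5}{-1} = \left(-5\right) \frac{1}{2} - -5 = - \frac{5}{2} + 5 = \frac{5}{2} \approx 2.5$)
$- 128165 u = \left(-128165\right) \frac{5}{2} = - \frac{640825}{2}$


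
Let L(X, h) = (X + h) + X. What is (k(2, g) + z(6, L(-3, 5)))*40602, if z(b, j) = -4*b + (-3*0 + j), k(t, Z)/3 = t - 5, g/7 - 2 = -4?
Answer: -1380468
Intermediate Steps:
g = -14 (g = 14 + 7*(-4) = 14 - 28 = -14)
k(t, Z) = -15 + 3*t (k(t, Z) = 3*(t - 5) = 3*(-5 + t) = -15 + 3*t)
L(X, h) = h + 2*X
z(b, j) = j - 4*b (z(b, j) = -4*b + (0 + j) = -4*b + j = j - 4*b)
(k(2, g) + z(6, L(-3, 5)))*40602 = ((-15 + 3*2) + ((5 + 2*(-3)) - 4*6))*40602 = ((-15 + 6) + ((5 - 6) - 24))*40602 = (-9 + (-1 - 24))*40602 = (-9 - 25)*40602 = -34*40602 = -1380468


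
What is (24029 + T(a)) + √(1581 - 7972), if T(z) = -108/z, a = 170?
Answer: 2042411/85 + I*√6391 ≈ 24028.0 + 79.944*I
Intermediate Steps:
(24029 + T(a)) + √(1581 - 7972) = (24029 - 108/170) + √(1581 - 7972) = (24029 - 108*1/170) + √(-6391) = (24029 - 54/85) + I*√6391 = 2042411/85 + I*√6391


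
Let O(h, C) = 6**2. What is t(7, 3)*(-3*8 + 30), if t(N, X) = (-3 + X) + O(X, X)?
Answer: 216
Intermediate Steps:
O(h, C) = 36
t(N, X) = 33 + X (t(N, X) = (-3 + X) + 36 = 33 + X)
t(7, 3)*(-3*8 + 30) = (33 + 3)*(-3*8 + 30) = 36*(-24 + 30) = 36*6 = 216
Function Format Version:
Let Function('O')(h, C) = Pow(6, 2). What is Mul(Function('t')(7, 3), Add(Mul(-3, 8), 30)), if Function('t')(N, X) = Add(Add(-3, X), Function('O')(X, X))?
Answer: 216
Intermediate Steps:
Function('O')(h, C) = 36
Function('t')(N, X) = Add(33, X) (Function('t')(N, X) = Add(Add(-3, X), 36) = Add(33, X))
Mul(Function('t')(7, 3), Add(Mul(-3, 8), 30)) = Mul(Add(33, 3), Add(Mul(-3, 8), 30)) = Mul(36, Add(-24, 30)) = Mul(36, 6) = 216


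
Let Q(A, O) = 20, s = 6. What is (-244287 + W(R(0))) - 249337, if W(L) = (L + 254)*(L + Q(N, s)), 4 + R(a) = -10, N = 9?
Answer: -492184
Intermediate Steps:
R(a) = -14 (R(a) = -4 - 10 = -14)
W(L) = (20 + L)*(254 + L) (W(L) = (L + 254)*(L + 20) = (254 + L)*(20 + L) = (20 + L)*(254 + L))
(-244287 + W(R(0))) - 249337 = (-244287 + (5080 + (-14)² + 274*(-14))) - 249337 = (-244287 + (5080 + 196 - 3836)) - 249337 = (-244287 + 1440) - 249337 = -242847 - 249337 = -492184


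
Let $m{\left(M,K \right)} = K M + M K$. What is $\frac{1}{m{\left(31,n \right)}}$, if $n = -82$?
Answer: $- \frac{1}{5084} \approx -0.0001967$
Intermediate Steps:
$m{\left(M,K \right)} = 2 K M$ ($m{\left(M,K \right)} = K M + K M = 2 K M$)
$\frac{1}{m{\left(31,n \right)}} = \frac{1}{2 \left(-82\right) 31} = \frac{1}{-5084} = - \frac{1}{5084}$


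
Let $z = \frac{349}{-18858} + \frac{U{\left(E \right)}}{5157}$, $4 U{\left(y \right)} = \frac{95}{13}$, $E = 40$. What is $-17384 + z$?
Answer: $- \frac{14651936333189}{842839452} \approx -17384.0$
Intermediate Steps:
$U{\left(y \right)} = \frac{95}{52}$ ($U{\left(y \right)} = \frac{95 \cdot \frac{1}{13}}{4} = \frac{1}{4} \cdot \frac{95}{13} = \frac{95}{52}$)
$z = - \frac{15299621}{842839452}$ ($z = \frac{349}{-18858} + \frac{95}{52 \cdot 5157} = 349 \left(- \frac{1}{18858}\right) + \frac{95}{52} \cdot \frac{1}{5157} = - \frac{349}{18858} + \frac{95}{268164} = - \frac{15299621}{842839452} \approx -0.018152$)
$-17384 + z = -17384 - \frac{15299621}{842839452} = - \frac{14651936333189}{842839452}$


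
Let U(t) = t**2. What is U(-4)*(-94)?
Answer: -1504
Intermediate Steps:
U(-4)*(-94) = (-4)**2*(-94) = 16*(-94) = -1504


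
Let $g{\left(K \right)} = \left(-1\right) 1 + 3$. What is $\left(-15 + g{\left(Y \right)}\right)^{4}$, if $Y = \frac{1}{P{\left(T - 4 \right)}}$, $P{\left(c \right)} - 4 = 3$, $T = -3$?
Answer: $28561$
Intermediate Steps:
$P{\left(c \right)} = 7$ ($P{\left(c \right)} = 4 + 3 = 7$)
$Y = \frac{1}{7} \approx 0.14286$
$g{\left(K \right)} = 2$ ($g{\left(K \right)} = -1 + 3 = 2$)
$\left(-15 + g{\left(Y \right)}\right)^{4} = \left(-15 + 2\right)^{4} = \left(-13\right)^{4} = 28561$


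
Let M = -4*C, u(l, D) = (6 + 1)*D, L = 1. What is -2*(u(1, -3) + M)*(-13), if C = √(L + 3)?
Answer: -754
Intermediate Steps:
u(l, D) = 7*D
C = 2 (C = √(1 + 3) = √4 = 2)
M = -8 (M = -4*2 = -8)
-2*(u(1, -3) + M)*(-13) = -2*(7*(-3) - 8)*(-13) = -2*(-21 - 8)*(-13) = -(-58)*(-13) = -2*377 = -754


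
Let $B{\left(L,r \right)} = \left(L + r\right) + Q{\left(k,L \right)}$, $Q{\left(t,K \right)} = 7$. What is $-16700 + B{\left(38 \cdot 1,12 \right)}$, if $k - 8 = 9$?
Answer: $-16643$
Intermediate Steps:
$k = 17$ ($k = 8 + 9 = 17$)
$B{\left(L,r \right)} = 7 + L + r$ ($B{\left(L,r \right)} = \left(L + r\right) + 7 = 7 + L + r$)
$-16700 + B{\left(38 \cdot 1,12 \right)} = -16700 + \left(7 + 38 \cdot 1 + 12\right) = -16700 + \left(7 + 38 + 12\right) = -16700 + 57 = -16643$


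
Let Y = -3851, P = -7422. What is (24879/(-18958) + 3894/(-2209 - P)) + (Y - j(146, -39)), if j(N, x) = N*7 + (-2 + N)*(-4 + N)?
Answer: -2502481027109/98828054 ≈ -25322.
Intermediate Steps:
j(N, x) = 7*N + (-4 + N)*(-2 + N)
(24879/(-18958) + 3894/(-2209 - P)) + (Y - j(146, -39)) = (24879/(-18958) + 3894/(-2209 - 1*(-7422))) + (-3851 - (8 + 146 + 146²)) = (24879*(-1/18958) + 3894/(-2209 + 7422)) + (-3851 - (8 + 146 + 21316)) = (-24879/18958 + 3894/5213) + (-3851 - 1*21470) = (-24879/18958 + 3894*(1/5213)) + (-3851 - 21470) = (-24879/18958 + 3894/5213) - 25321 = -55871775/98828054 - 25321 = -2502481027109/98828054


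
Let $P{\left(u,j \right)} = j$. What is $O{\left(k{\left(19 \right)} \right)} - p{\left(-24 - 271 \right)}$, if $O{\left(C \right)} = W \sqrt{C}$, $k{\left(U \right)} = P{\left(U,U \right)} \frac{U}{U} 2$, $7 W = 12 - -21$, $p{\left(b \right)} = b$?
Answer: $295 + \frac{33 \sqrt{38}}{7} \approx 324.06$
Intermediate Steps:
$W = \frac{33}{7}$ ($W = \frac{12 - -21}{7} = \frac{12 + 21}{7} = \frac{1}{7} \cdot 33 = \frac{33}{7} \approx 4.7143$)
$k{\left(U \right)} = 2 U$ ($k{\left(U \right)} = U \frac{U}{U} 2 = U 1 \cdot 2 = U 2 = 2 U$)
$O{\left(C \right)} = \frac{33 \sqrt{C}}{7}$
$O{\left(k{\left(19 \right)} \right)} - p{\left(-24 - 271 \right)} = \frac{33 \sqrt{2 \cdot 19}}{7} - \left(-24 - 271\right) = \frac{33 \sqrt{38}}{7} - -295 = \frac{33 \sqrt{38}}{7} + 295 = 295 + \frac{33 \sqrt{38}}{7}$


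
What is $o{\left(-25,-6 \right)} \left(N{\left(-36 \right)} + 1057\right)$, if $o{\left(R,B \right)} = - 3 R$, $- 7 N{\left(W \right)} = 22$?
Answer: $\frac{553275}{7} \approx 79039.0$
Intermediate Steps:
$N{\left(W \right)} = - \frac{22}{7}$ ($N{\left(W \right)} = \left(- \frac{1}{7}\right) 22 = - \frac{22}{7}$)
$o{\left(-25,-6 \right)} \left(N{\left(-36 \right)} + 1057\right) = \left(-3\right) \left(-25\right) \left(- \frac{22}{7} + 1057\right) = 75 \cdot \frac{7377}{7} = \frac{553275}{7}$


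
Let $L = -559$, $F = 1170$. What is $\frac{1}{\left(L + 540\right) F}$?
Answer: $- \frac{1}{22230} \approx -4.4984 \cdot 10^{-5}$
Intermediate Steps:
$\frac{1}{\left(L + 540\right) F} = \frac{1}{\left(-559 + 540\right) 1170} = \frac{1}{\left(-19\right) 1170} = \frac{1}{-22230} = - \frac{1}{22230}$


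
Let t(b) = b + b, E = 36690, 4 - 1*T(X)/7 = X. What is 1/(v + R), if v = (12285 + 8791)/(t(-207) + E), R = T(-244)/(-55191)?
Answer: 55614131/30561955 ≈ 1.8197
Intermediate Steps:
T(X) = 28 - 7*X
R = -1736/55191 (R = (28 - 7*(-244))/(-55191) = (28 + 1708)*(-1/55191) = 1736*(-1/55191) = -1736/55191 ≈ -0.031454)
t(b) = 2*b
v = 5269/9069 (v = (12285 + 8791)/(2*(-207) + 36690) = 21076/(-414 + 36690) = 21076/36276 = 21076*(1/36276) = 5269/9069 ≈ 0.58099)
1/(v + R) = 1/(5269/9069 - 1736/55191) = 1/(30561955/55614131) = 55614131/30561955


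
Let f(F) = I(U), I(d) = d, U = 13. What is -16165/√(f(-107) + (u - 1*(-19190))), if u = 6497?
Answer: -3233*√257/514 ≈ -100.83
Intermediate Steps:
f(F) = 13
-16165/√(f(-107) + (u - 1*(-19190))) = -16165/√(13 + (6497 - 1*(-19190))) = -16165/√(13 + (6497 + 19190)) = -16165/√(13 + 25687) = -16165*√257/2570 = -3233*√257/514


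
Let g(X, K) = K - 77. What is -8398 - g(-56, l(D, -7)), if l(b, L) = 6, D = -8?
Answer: -8327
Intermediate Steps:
g(X, K) = -77 + K
-8398 - g(-56, l(D, -7)) = -8398 - (-77 + 6) = -8398 - 1*(-71) = -8398 + 71 = -8327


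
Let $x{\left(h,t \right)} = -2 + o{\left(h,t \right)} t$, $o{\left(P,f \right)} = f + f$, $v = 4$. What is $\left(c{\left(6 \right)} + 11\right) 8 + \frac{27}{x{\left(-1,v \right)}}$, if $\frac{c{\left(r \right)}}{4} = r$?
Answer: $\frac{2809}{10} \approx 280.9$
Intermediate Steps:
$c{\left(r \right)} = 4 r$
$o{\left(P,f \right)} = 2 f$
$x{\left(h,t \right)} = -2 + 2 t^{2}$ ($x{\left(h,t \right)} = -2 + 2 t t = -2 + 2 t^{2}$)
$\left(c{\left(6 \right)} + 11\right) 8 + \frac{27}{x{\left(-1,v \right)}} = \left(4 \cdot 6 + 11\right) 8 + \frac{27}{-2 + 2 \cdot 4^{2}} = \left(24 + 11\right) 8 + \frac{27}{-2 + 2 \cdot 16} = 35 \cdot 8 + \frac{27}{-2 + 32} = 280 + \frac{27}{30} = 280 + 27 \cdot \frac{1}{30} = 280 + \frac{9}{10} = \frac{2809}{10}$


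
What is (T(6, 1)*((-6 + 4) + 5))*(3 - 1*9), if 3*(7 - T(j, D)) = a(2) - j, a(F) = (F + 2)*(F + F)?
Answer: -66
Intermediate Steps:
a(F) = 2*F*(2 + F) (a(F) = (2 + F)*(2*F) = 2*F*(2 + F))
T(j, D) = 5/3 + j/3 (T(j, D) = 7 - (2*2*(2 + 2) - j)/3 = 7 - (2*2*4 - j)/3 = 7 - (16 - j)/3 = 7 + (-16/3 + j/3) = 5/3 + j/3)
(T(6, 1)*((-6 + 4) + 5))*(3 - 1*9) = ((5/3 + (⅓)*6)*((-6 + 4) + 5))*(3 - 1*9) = ((5/3 + 2)*(-2 + 5))*(3 - 9) = ((11/3)*3)*(-6) = 11*(-6) = -66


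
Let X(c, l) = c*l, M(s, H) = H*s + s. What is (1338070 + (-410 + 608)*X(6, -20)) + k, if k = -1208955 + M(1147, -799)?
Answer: -809951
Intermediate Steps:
M(s, H) = s + H*s
k = -2124261 (k = -1208955 + 1147*(1 - 799) = -1208955 + 1147*(-798) = -1208955 - 915306 = -2124261)
(1338070 + (-410 + 608)*X(6, -20)) + k = (1338070 + (-410 + 608)*(6*(-20))) - 2124261 = (1338070 + 198*(-120)) - 2124261 = (1338070 - 23760) - 2124261 = 1314310 - 2124261 = -809951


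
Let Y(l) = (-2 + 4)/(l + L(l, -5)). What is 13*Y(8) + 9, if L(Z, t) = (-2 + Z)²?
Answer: 211/22 ≈ 9.5909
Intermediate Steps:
Y(l) = 2/(l + (-2 + l)²) (Y(l) = (-2 + 4)/(l + (-2 + l)²) = 2/(l + (-2 + l)²))
13*Y(8) + 9 = 13*(2/(8 + (-2 + 8)²)) + 9 = 13*(2/(8 + 6²)) + 9 = 13*(2/(8 + 36)) + 9 = 13*(2/44) + 9 = 13*(2*(1/44)) + 9 = 13*(1/22) + 9 = 13/22 + 9 = 211/22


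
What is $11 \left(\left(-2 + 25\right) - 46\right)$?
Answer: $-253$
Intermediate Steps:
$11 \left(\left(-2 + 25\right) - 46\right) = 11 \left(23 - 46\right) = 11 \left(-23\right) = -253$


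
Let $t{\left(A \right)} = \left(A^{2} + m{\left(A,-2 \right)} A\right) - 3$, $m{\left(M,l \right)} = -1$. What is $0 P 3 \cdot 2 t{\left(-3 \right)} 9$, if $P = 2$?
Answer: $0$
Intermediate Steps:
$t{\left(A \right)} = -3 + A^{2} - A$ ($t{\left(A \right)} = \left(A^{2} - A\right) - 3 = -3 + A^{2} - A$)
$0 P 3 \cdot 2 t{\left(-3 \right)} 9 = 0 \cdot 2 \cdot 3 \cdot 2 \left(-3 + \left(-3\right)^{2} - -3\right) 9 = 0 \cdot 3 \cdot 2 \left(-3 + 9 + 3\right) 9 = 0 \cdot 2 \cdot 9 \cdot 9 = 0 \cdot 9 \cdot 9 = 0 \cdot 9 = 0$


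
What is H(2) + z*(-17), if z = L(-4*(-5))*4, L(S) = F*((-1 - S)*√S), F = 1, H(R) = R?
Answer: 2 + 2856*√5 ≈ 6388.2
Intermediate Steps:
L(S) = √S*(-1 - S) (L(S) = 1*((-1 - S)*√S) = 1*(√S*(-1 - S)) = √S*(-1 - S))
z = -168*√5 (z = (√(-4*(-5))*(-1 - (-4)*(-5)))*4 = (√20*(-1 - 1*20))*4 = ((2*√5)*(-1 - 20))*4 = ((2*√5)*(-21))*4 = -42*√5*4 = -168*√5 ≈ -375.66)
H(2) + z*(-17) = 2 - 168*√5*(-17) = 2 + 2856*√5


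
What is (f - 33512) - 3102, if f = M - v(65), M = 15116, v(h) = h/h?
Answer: -21499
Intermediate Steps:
v(h) = 1
f = 15115 (f = 15116 - 1*1 = 15116 - 1 = 15115)
(f - 33512) - 3102 = (15115 - 33512) - 3102 = -18397 - 3102 = -21499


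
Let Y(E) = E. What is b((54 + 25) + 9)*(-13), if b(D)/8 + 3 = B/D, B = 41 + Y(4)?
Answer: 2847/11 ≈ 258.82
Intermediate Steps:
B = 45 (B = 41 + 4 = 45)
b(D) = -24 + 360/D (b(D) = -24 + 8*(45/D) = -24 + 360/D)
b((54 + 25) + 9)*(-13) = (-24 + 360/((54 + 25) + 9))*(-13) = (-24 + 360/(79 + 9))*(-13) = (-24 + 360/88)*(-13) = (-24 + 360*(1/88))*(-13) = (-24 + 45/11)*(-13) = -219/11*(-13) = 2847/11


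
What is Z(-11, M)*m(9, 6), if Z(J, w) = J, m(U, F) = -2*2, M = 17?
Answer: 44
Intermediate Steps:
m(U, F) = -4
Z(-11, M)*m(9, 6) = -11*(-4) = 44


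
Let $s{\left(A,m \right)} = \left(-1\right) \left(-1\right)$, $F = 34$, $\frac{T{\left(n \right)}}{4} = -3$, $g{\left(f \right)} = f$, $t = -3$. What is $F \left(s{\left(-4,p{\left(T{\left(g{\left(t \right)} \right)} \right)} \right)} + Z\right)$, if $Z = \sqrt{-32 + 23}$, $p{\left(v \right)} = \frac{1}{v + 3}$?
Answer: $34 + 102 i \approx 34.0 + 102.0 i$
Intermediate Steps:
$T{\left(n \right)} = -12$ ($T{\left(n \right)} = 4 \left(-3\right) = -12$)
$p{\left(v \right)} = \frac{1}{3 + v}$
$Z = 3 i$ ($Z = \sqrt{-9} = 3 i \approx 3.0 i$)
$s{\left(A,m \right)} = 1$
$F \left(s{\left(-4,p{\left(T{\left(g{\left(t \right)} \right)} \right)} \right)} + Z\right) = 34 \left(1 + 3 i\right) = 34 + 102 i$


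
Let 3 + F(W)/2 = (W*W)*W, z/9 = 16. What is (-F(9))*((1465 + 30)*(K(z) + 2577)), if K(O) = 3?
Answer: -5600509200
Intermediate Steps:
z = 144 (z = 9*16 = 144)
F(W) = -6 + 2*W**3 (F(W) = -6 + 2*((W*W)*W) = -6 + 2*(W**2*W) = -6 + 2*W**3)
(-F(9))*((1465 + 30)*(K(z) + 2577)) = (-(-6 + 2*9**3))*((1465 + 30)*(3 + 2577)) = (-(-6 + 2*729))*(1495*2580) = -(-6 + 1458)*3857100 = -1*1452*3857100 = -1452*3857100 = -5600509200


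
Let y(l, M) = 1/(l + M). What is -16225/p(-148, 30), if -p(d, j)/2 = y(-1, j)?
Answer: 470525/2 ≈ 2.3526e+5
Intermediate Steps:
y(l, M) = 1/(M + l)
p(d, j) = -2/(-1 + j) (p(d, j) = -2/(j - 1) = -2/(-1 + j))
-16225/p(-148, 30) = -16225/((-2/(-1 + 30))) = -16225/((-2/29)) = -16225/((-2*1/29)) = -16225/(-2/29) = -16225*(-29/2) = 470525/2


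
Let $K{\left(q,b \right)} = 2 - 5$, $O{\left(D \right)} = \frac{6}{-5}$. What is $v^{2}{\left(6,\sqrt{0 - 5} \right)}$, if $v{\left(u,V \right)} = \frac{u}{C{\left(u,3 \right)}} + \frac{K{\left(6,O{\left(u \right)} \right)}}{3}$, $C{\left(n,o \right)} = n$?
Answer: $0$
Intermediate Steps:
$O{\left(D \right)} = - \frac{6}{5}$ ($O{\left(D \right)} = 6 \left(- \frac{1}{5}\right) = - \frac{6}{5}$)
$K{\left(q,b \right)} = -3$ ($K{\left(q,b \right)} = 2 - 5 = -3$)
$v{\left(u,V \right)} = 0$ ($v{\left(u,V \right)} = \frac{u}{u} - \frac{3}{3} = 1 - 1 = 0$)
$v^{2}{\left(6,\sqrt{0 - 5} \right)} = 0^{2} = 0$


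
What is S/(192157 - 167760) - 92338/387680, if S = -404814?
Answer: -79595530853/4729114480 ≈ -16.831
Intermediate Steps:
S/(192157 - 167760) - 92338/387680 = -404814/(192157 - 167760) - 92338/387680 = -404814/24397 - 92338*1/387680 = -404814*1/24397 - 46169/193840 = -404814/24397 - 46169/193840 = -79595530853/4729114480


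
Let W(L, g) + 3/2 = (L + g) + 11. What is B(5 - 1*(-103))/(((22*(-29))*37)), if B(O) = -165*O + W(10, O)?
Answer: 35385/47212 ≈ 0.74949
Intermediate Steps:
W(L, g) = 19/2 + L + g (W(L, g) = -3/2 + ((L + g) + 11) = -3/2 + (11 + L + g) = 19/2 + L + g)
B(O) = 39/2 - 164*O (B(O) = -165*O + (19/2 + 10 + O) = -165*O + (39/2 + O) = 39/2 - 164*O)
B(5 - 1*(-103))/(((22*(-29))*37)) = (39/2 - 164*(5 - 1*(-103)))/(((22*(-29))*37)) = (39/2 - 164*(5 + 103))/((-638*37)) = (39/2 - 164*108)/(-23606) = (39/2 - 17712)*(-1/23606) = -35385/2*(-1/23606) = 35385/47212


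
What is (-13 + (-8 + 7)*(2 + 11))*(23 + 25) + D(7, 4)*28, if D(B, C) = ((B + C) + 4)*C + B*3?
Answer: 1020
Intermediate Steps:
D(B, C) = 3*B + C*(4 + B + C) (D(B, C) = (4 + B + C)*C + 3*B = C*(4 + B + C) + 3*B = 3*B + C*(4 + B + C))
(-13 + (-8 + 7)*(2 + 11))*(23 + 25) + D(7, 4)*28 = (-13 + (-8 + 7)*(2 + 11))*(23 + 25) + (4² + 3*7 + 4*4 + 7*4)*28 = (-13 - 1*13)*48 + (16 + 21 + 16 + 28)*28 = (-13 - 13)*48 + 81*28 = -26*48 + 2268 = -1248 + 2268 = 1020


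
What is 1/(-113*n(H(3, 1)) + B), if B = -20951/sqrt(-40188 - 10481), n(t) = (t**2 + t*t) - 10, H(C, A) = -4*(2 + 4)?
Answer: -6538631774/843784714852005 - 20951*I*sqrt(50669)/843784714852005 ≈ -7.7492e-6 - 5.5891e-9*I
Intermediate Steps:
H(C, A) = -24 (H(C, A) = -4*6 = -24)
n(t) = -10 + 2*t**2 (n(t) = (t**2 + t**2) - 10 = 2*t**2 - 10 = -10 + 2*t**2)
B = 20951*I*sqrt(50669)/50669 (B = -20951*(-I*sqrt(50669)/50669) = -(-20951)*I*sqrt(50669)/50669 = 20951*I*sqrt(50669)/50669 ≈ 93.075*I)
1/(-113*n(H(3, 1)) + B) = 1/(-113*(-10 + 2*(-24)**2) + 20951*I*sqrt(50669)/50669) = 1/(-113*(-10 + 2*576) + 20951*I*sqrt(50669)/50669) = 1/(-113*(-10 + 1152) + 20951*I*sqrt(50669)/50669) = 1/(-113*1142 + 20951*I*sqrt(50669)/50669) = 1/(-129046 + 20951*I*sqrt(50669)/50669)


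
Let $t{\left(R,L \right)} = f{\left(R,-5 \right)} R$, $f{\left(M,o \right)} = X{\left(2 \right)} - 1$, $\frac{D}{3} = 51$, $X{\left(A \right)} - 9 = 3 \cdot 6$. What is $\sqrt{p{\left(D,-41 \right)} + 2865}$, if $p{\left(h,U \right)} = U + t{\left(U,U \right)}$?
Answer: $\sqrt{1758} \approx 41.929$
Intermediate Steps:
$X{\left(A \right)} = 27$ ($X{\left(A \right)} = 9 + 3 \cdot 6 = 9 + 18 = 27$)
$D = 153$ ($D = 3 \cdot 51 = 153$)
$f{\left(M,o \right)} = 26$ ($f{\left(M,o \right)} = 27 - 1 = 26$)
$t{\left(R,L \right)} = 26 R$
$p{\left(h,U \right)} = 27 U$ ($p{\left(h,U \right)} = U + 26 U = 27 U$)
$\sqrt{p{\left(D,-41 \right)} + 2865} = \sqrt{27 \left(-41\right) + 2865} = \sqrt{-1107 + 2865} = \sqrt{1758}$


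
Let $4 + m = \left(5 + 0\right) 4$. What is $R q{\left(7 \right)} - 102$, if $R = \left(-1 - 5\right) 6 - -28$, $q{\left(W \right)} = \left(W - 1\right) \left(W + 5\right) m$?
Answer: $-9318$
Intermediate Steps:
$m = 16$ ($m = -4 + \left(5 + 0\right) 4 = -4 + 5 \cdot 4 = -4 + 20 = 16$)
$q{\left(W \right)} = 16 \left(-1 + W\right) \left(5 + W\right)$ ($q{\left(W \right)} = \left(W - 1\right) \left(W + 5\right) 16 = \left(-1 + W\right) \left(5 + W\right) 16 = 16 \left(-1 + W\right) \left(5 + W\right)$)
$R = -8$ ($R = \left(-6\right) 6 + 28 = -36 + 28 = -8$)
$R q{\left(7 \right)} - 102 = - 8 \left(-80 + 16 \cdot 7^{2} + 64 \cdot 7\right) - 102 = - 8 \left(-80 + 16 \cdot 49 + 448\right) - 102 = - 8 \left(-80 + 784 + 448\right) - 102 = \left(-8\right) 1152 - 102 = -9216 - 102 = -9318$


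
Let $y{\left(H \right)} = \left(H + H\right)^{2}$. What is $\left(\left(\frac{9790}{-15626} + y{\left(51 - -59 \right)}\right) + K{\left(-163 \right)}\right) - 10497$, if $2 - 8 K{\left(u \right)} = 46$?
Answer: $\frac{592176545}{15626} \approx 37897.0$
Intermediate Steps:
$y{\left(H \right)} = 4 H^{2}$ ($y{\left(H \right)} = \left(2 H\right)^{2} = 4 H^{2}$)
$K{\left(u \right)} = - \frac{11}{2}$ ($K{\left(u \right)} = \frac{1}{4} - \frac{23}{4} = - \frac{11}{2}$)
$\left(\left(\frac{9790}{-15626} + y{\left(51 - -59 \right)}\right) + K{\left(-163 \right)}\right) - 10497 = \left(\left(\frac{9790}{-15626} + 4 \left(51 - -59\right)^{2}\right) - \frac{11}{2}\right) - 10497 = \left(\left(9790 \left(- \frac{1}{15626}\right) + 4 \left(51 + 59\right)^{2}\right) - \frac{11}{2}\right) - 10497 = \left(\left(- \frac{4895}{7813} + 4 \cdot 110^{2}\right) - \frac{11}{2}\right) - 10497 = \left(\left(- \frac{4895}{7813} + 4 \cdot 12100\right) - \frac{11}{2}\right) - 10497 = \left(\left(- \frac{4895}{7813} + 48400\right) - \frac{11}{2}\right) - 10497 = \left(\frac{378144305}{7813} - \frac{11}{2}\right) - 10497 = \frac{756202667}{15626} - 10497 = \frac{592176545}{15626}$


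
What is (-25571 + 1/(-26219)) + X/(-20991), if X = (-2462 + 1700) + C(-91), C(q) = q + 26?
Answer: -14073311352437/550363029 ≈ -25571.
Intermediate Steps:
C(q) = 26 + q
X = -827 (X = (-2462 + 1700) + (26 - 91) = -762 - 65 = -827)
(-25571 + 1/(-26219)) + X/(-20991) = (-25571 + 1/(-26219)) - 827/(-20991) = (-25571 - 1/26219) - 827*(-1/20991) = -670446050/26219 + 827/20991 = -14073311352437/550363029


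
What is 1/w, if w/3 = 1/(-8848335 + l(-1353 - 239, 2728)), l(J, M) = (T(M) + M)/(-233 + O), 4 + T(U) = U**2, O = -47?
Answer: -621244627/210 ≈ -2.9583e+6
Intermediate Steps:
T(U) = -4 + U**2
l(J, M) = 1/70 - M/280 - M**2/280 (l(J, M) = ((-4 + M**2) + M)/(-233 - 47) = (-4 + M + M**2)/(-280) = (-4 + M + M**2)*(-1/280) = 1/70 - M/280 - M**2/280)
w = -210/621244627 (w = 3/(-8848335 + (1/70 - 1/280*2728 - 1/280*2728**2)) = 3/(-8848335 + (1/70 - 341/35 - 1/280*7441984)) = 3/(-8848335 + (1/70 - 341/35 - 930248/35)) = 3/(-8848335 - 1861177/70) = 3/(-621244627/70) = 3*(-70/621244627) = -210/621244627 ≈ -3.3803e-7)
1/w = 1/(-210/621244627) = -621244627/210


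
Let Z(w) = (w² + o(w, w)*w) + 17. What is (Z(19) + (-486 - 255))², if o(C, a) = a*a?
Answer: 42198016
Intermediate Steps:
o(C, a) = a²
Z(w) = 17 + w² + w³ (Z(w) = (w² + w²*w) + 17 = (w² + w³) + 17 = 17 + w² + w³)
(Z(19) + (-486 - 255))² = ((17 + 19² + 19³) + (-486 - 255))² = ((17 + 361 + 6859) - 741)² = (7237 - 741)² = 6496² = 42198016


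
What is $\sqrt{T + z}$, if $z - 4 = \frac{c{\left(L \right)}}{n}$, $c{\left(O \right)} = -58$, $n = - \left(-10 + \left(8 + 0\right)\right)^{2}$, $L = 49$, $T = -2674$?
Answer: $\frac{i \sqrt{10622}}{2} \approx 51.532 i$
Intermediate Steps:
$n = -4$ ($n = - \left(-10 + 8\right)^{2} = - \left(-2\right)^{2} = \left(-1\right) 4 = -4$)
$z = \frac{37}{2}$ ($z = 4 - \frac{58}{-4} = 4 - - \frac{29}{2} = 4 + \frac{29}{2} = \frac{37}{2} \approx 18.5$)
$\sqrt{T + z} = \sqrt{-2674 + \frac{37}{2}} = \sqrt{- \frac{5311}{2}} = \frac{i \sqrt{10622}}{2}$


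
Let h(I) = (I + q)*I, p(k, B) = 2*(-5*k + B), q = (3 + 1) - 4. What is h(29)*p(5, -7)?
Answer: -53824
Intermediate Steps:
q = 0 (q = 4 - 4 = 0)
p(k, B) = -10*k + 2*B (p(k, B) = 2*(B - 5*k) = -10*k + 2*B)
h(I) = I² (h(I) = (I + 0)*I = I*I = I²)
h(29)*p(5, -7) = 29²*(-10*5 + 2*(-7)) = 841*(-50 - 14) = 841*(-64) = -53824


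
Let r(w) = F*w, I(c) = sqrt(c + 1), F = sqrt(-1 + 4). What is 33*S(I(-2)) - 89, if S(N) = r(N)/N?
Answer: -89 + 33*sqrt(3) ≈ -31.842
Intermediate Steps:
F = sqrt(3) ≈ 1.7320
I(c) = sqrt(1 + c)
r(w) = w*sqrt(3) (r(w) = sqrt(3)*w = w*sqrt(3))
S(N) = sqrt(3) (S(N) = (N*sqrt(3))/N = sqrt(3))
33*S(I(-2)) - 89 = 33*sqrt(3) - 89 = -89 + 33*sqrt(3)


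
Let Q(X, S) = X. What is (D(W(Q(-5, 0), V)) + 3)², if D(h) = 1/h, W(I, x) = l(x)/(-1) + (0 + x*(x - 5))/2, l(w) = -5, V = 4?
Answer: 100/9 ≈ 11.111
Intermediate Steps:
W(I, x) = 5 + x*(-5 + x)/2 (W(I, x) = -5/(-1) + (0 + x*(x - 5))/2 = -5*(-1) + (0 + x*(-5 + x))*(½) = 5 + (x*(-5 + x))*(½) = 5 + x*(-5 + x)/2)
(D(W(Q(-5, 0), V)) + 3)² = (1/(5 + (½)*4² - 5/2*4) + 3)² = (1/(5 + (½)*16 - 10) + 3)² = (1/(5 + 8 - 10) + 3)² = (1/3 + 3)² = (⅓ + 3)² = (10/3)² = 100/9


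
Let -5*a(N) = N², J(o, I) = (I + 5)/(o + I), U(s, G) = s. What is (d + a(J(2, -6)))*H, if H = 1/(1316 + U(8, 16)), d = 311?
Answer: 24879/105920 ≈ 0.23488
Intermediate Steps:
H = 1/1324 (H = 1/(1316 + 8) = 1/1324 ≈ 0.00075529)
J(o, I) = (5 + I)/(I + o)
a(N) = -N²/5
(d + a(J(2, -6)))*H = (311 - (5 - 6)²/(-6 + 2)²/5)*(1/1324) = (311 - (-1/(-4))²/5)*(1/1324) = (311 - (-¼*(-1))²/5)*(1/1324) = (311 - (¼)²/5)*(1/1324) = (311 - ⅕*1/16)*(1/1324) = (311 - 1/80)*(1/1324) = (24879/80)*(1/1324) = 24879/105920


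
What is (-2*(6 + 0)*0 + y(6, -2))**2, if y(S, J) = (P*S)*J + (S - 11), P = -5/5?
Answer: 49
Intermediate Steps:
P = -1 (P = -5*1/5 = -1)
y(S, J) = -11 + S - J*S (y(S, J) = (-S)*J + (S - 11) = -J*S + (-11 + S) = -11 + S - J*S)
(-2*(6 + 0)*0 + y(6, -2))**2 = (-2*(6 + 0)*0 + (-11 + 6 - 1*(-2)*6))**2 = (-2*6*0 + (-11 + 6 + 12))**2 = (-12*0 + 7)**2 = (0 + 7)**2 = 7**2 = 49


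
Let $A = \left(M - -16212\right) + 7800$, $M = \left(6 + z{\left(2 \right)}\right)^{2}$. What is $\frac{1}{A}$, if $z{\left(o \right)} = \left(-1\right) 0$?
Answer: $\frac{1}{24048} \approx 4.1583 \cdot 10^{-5}$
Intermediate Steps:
$z{\left(o \right)} = 0$
$M = 36$ ($M = \left(6 + 0\right)^{2} = 6^{2} = 36$)
$A = 24048$ ($A = \left(36 - -16212\right) + 7800 = \left(36 + 16212\right) + 7800 = 16248 + 7800 = 24048$)
$\frac{1}{A} = \frac{1}{24048}$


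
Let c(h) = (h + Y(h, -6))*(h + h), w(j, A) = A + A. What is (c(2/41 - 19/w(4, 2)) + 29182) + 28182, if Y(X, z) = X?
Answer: 386309977/6724 ≈ 57452.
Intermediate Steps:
w(j, A) = 2*A
c(h) = 4*h**2 (c(h) = (h + h)*(h + h) = (2*h)*(2*h) = 4*h**2)
(c(2/41 - 19/w(4, 2)) + 29182) + 28182 = (4*(2/41 - 19/(2*2))**2 + 29182) + 28182 = (4*(2*(1/41) - 19/4)**2 + 29182) + 28182 = (4*(2/41 - 19*1/4)**2 + 29182) + 28182 = (4*(2/41 - 19/4)**2 + 29182) + 28182 = (4*(-771/164)**2 + 29182) + 28182 = (4*(594441/26896) + 29182) + 28182 = (594441/6724 + 29182) + 28182 = 196814209/6724 + 28182 = 386309977/6724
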